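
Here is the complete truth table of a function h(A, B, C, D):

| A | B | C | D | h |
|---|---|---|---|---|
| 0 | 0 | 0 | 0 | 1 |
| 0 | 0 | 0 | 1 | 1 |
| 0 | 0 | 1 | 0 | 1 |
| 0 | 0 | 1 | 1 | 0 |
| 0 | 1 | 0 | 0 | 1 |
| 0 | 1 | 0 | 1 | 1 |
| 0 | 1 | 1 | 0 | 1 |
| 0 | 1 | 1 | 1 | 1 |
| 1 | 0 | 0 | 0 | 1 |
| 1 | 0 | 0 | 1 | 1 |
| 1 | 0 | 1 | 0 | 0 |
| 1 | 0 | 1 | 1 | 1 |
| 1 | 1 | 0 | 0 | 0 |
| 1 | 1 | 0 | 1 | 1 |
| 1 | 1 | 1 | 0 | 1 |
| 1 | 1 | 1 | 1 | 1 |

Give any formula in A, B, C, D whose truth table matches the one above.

h(A, B, C, D) = not (((((not A and not B) and C) and D) or (((A and not B) and C) and not D)) or (((A and B) and not C) and not D))

The 0-rows are (0,0,1,1), (1,0,1,0), (1,1,0,0). Take each as a conjunction (¬A·¬B·C·D, A·¬B·C·¬D, A·B·¬C·¬D), form their disjunction, and complement — that gives a formula that is 1 everywhere h is.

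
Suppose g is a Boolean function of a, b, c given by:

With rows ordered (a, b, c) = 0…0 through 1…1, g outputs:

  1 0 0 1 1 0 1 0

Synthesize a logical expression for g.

g(a, b, c) = ((((¬a ∧ ¬b) ∧ ¬c) ∨ ((¬a ∧ b) ∧ c)) ∨ ((a ∧ ¬b) ∧ ¬c)) ∨ ((a ∧ b) ∧ ¬c)

The 1-rows are (0,0,0), (0,1,1), (1,0,0), (1,1,0). Each contributes one minterm — ¬a·¬b·¬c; ¬a·b·c; a·¬b·¬c; a·b·¬c — and their disjunction is a sum-of-products form of g.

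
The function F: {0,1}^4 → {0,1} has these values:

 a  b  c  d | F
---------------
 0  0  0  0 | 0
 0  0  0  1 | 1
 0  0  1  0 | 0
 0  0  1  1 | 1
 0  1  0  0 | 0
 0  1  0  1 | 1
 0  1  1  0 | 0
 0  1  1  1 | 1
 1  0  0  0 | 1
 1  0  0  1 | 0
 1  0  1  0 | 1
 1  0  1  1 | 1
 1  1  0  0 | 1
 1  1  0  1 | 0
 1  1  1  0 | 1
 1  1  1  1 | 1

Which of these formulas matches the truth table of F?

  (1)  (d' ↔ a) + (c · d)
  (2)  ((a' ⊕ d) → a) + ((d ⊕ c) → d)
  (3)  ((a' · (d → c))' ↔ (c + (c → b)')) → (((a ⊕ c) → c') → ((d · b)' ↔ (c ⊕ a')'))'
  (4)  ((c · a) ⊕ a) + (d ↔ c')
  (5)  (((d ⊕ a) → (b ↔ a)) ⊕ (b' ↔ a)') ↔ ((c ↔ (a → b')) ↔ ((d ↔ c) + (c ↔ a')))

(2) disagrees with F on (0,0,0,0) (formula → 1, table → 0); rule it out.
(3) disagrees with F on (0,0,0,0) (formula → 1, table → 0); rule it out.
(4) disagrees with F on (0,0,1,0) (formula → 1, table → 0); rule it out.
(5) disagrees with F on (0,0,0,0) (formula → 1, table → 0); rule it out.
That leaves (1). Evaluating it on every row reproduces the table of F exactly.

1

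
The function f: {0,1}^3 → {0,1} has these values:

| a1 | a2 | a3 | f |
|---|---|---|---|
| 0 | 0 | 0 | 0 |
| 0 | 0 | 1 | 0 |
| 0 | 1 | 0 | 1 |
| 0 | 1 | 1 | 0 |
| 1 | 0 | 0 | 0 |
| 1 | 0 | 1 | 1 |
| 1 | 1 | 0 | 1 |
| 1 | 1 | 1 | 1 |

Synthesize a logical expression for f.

f(a1, a2, a3) = ((((~a1 & a2) & ~a3) | ((a1 & ~a2) & a3)) | ((a1 & a2) & ~a3)) | ((a1 & a2) & a3)

Collect the rows where f=1 — (0,1,0), (1,0,1), (1,1,0), (1,1,1) — and write one minterm per row: ¬a1·a2·¬a3, a1·¬a2·a3, a1·a2·¬a3, a1·a2·a3. Their union (logical OR) reproduces the table exactly.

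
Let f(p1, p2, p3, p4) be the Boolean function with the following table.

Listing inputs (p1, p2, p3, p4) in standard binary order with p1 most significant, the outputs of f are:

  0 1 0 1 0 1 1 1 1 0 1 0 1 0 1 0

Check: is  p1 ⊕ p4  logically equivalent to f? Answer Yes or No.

No

Check the formula against f row by row:
  p1=0, p2=0, p3=0, p4=0: formula gives 0, f = 0 ✓
  p1=0, p2=0, p3=0, p4=1: formula gives 1, f = 1 ✓
  p1=0, p2=0, p3=1, p4=0: formula gives 0, f = 0 ✓
  p1=0, p2=0, p3=1, p4=1: formula gives 1, f = 1 ✓
  …
  p1=0, p2=1, p3=1, p4=0: formula gives 0, but f = 1 ✗
A single disagreement suffices: at (0,1,1,0) they differ, so the formula does not compute f.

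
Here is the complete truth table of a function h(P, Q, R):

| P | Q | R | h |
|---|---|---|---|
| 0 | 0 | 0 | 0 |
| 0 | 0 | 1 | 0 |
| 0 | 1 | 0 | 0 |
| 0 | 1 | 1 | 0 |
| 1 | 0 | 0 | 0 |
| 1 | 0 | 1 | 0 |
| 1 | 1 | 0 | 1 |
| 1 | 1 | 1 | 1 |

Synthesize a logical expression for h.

Collect the rows where h=1 — (1,1,0), (1,1,1) — and write one minterm per row: P·Q·¬R, P·Q·R. Their union (logical OR) reproduces the table exactly.

h(P, Q, R) = ((P · Q) · R') + ((P · Q) · R)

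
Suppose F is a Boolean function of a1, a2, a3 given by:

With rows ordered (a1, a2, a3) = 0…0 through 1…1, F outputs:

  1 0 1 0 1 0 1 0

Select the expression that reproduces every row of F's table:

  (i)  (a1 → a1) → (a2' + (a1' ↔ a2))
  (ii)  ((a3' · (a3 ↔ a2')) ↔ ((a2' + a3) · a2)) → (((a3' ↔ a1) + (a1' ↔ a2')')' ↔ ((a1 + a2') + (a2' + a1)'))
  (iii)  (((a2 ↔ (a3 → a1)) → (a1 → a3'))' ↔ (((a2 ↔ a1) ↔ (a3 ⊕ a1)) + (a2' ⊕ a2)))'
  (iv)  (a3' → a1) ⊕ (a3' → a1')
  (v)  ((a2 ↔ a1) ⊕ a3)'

iv

(i): at (0,0,1) it gives 1, but F = 0 — eliminated.
(ii): at (0,1,1) it gives 1, but F = 0 — eliminated.
(iii): at (0,0,1) it gives 1, but F = 0 — eliminated.
(v): at (0,0,0) it gives 0, but F = 1 — eliminated.
(iv) is the remaining candidate, and it agrees with F on all 8 inputs.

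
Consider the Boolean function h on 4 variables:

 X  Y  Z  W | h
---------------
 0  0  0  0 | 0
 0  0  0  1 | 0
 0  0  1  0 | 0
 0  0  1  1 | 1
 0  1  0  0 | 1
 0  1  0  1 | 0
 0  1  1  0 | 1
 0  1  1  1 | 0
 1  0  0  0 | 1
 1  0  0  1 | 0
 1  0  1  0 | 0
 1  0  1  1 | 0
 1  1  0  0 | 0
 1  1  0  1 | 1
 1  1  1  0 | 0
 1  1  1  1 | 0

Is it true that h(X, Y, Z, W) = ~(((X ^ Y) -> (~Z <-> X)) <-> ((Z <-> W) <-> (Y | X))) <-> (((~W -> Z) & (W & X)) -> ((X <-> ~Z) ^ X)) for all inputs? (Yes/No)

Check the formula against h row by row:
  X=0, Y=0, Z=0, W=0: formula gives 1, but h = 0 ✗
Since they disagree at (0,0,0,0), the expression is not a correct formula for h.

No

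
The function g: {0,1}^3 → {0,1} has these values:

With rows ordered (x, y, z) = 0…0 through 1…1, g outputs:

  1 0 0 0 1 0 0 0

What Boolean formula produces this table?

g(x, y, z) = ((~x & ~y) & ~z) | ((x & ~y) & ~z)

g=1 on 2 inputs: (0,0,0), (1,0,0). Reading each as a conjunction of literals (¬x·¬y·¬z, x·¬y·¬z) and taking the OR gives the canonical DNF.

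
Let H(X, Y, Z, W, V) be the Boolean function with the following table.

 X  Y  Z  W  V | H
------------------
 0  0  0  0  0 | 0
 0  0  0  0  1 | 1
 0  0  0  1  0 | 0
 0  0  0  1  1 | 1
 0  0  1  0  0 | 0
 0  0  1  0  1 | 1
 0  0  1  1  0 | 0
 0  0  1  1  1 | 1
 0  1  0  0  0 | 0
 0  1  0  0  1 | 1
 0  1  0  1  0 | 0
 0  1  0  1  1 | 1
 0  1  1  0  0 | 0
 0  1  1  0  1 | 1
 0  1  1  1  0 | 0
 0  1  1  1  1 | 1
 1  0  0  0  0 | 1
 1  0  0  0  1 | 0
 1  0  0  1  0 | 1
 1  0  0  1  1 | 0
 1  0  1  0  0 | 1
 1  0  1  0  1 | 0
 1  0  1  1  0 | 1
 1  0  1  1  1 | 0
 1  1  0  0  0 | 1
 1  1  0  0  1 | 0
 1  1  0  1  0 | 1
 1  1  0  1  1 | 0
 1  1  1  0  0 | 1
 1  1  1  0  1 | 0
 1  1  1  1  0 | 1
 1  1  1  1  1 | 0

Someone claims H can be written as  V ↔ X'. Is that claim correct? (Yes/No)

Yes

Evaluate V ↔ X' on each row and compare to H:
  X=0, Y=0, Z=0, W=0, V=0: formula gives 0, H = 0 ✓
  X=0, Y=0, Z=0, W=0, V=1: formula gives 1, H = 1 ✓
  X=0, Y=0, Z=0, W=1, V=0: formula gives 0, H = 0 ✓
  X=0, Y=0, Z=0, W=1, V=1: formula gives 1, H = 1 ✓
  … (the remaining 28 rows also agree.)
No disagreement on any input; they are logically equivalent.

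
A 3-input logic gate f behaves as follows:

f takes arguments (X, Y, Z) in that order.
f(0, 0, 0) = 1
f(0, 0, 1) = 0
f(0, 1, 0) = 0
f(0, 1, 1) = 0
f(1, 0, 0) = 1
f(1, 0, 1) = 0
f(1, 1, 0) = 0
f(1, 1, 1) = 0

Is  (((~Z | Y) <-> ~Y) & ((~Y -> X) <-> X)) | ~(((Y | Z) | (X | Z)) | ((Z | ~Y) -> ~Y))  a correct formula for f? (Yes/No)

Test each input against both f and the formula:
  X=0, Y=0, Z=0: formula gives 1, f = 1 ✓
  X=0, Y=0, Z=1: formula gives 0, f = 0 ✓
  X=0, Y=1, Z=0: formula gives 0, f = 0 ✓
  X=0, Y=1, Z=1: formula gives 0, f = 0 ✓
  X=1, Y=0, Z=0: formula gives 1, f = 1 ✓
  … (the remaining 3 rows also agree.)
Every row agrees, so the formula is equivalent.

Yes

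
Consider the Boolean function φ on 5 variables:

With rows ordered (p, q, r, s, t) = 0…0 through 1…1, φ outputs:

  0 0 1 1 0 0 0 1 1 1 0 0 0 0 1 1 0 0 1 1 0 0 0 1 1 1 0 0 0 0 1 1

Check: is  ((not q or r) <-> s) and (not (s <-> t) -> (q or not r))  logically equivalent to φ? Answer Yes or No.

Yes

Evaluate ((not q or r) <-> s) and (not (s <-> t) -> (q or not r)) on each row and compare to φ:
  p=0, q=0, r=0, s=0, t=0: formula gives 0, φ = 0 ✓
  p=0, q=0, r=0, s=0, t=1: formula gives 0, φ = 0 ✓
  p=0, q=0, r=0, s=1, t=0: formula gives 1, φ = 1 ✓
  p=0, q=0, r=0, s=1, t=1: formula gives 1, φ = 1 ✓
  … (the remaining 28 rows also agree.)
All 32 rows match — the expression computes φ exactly.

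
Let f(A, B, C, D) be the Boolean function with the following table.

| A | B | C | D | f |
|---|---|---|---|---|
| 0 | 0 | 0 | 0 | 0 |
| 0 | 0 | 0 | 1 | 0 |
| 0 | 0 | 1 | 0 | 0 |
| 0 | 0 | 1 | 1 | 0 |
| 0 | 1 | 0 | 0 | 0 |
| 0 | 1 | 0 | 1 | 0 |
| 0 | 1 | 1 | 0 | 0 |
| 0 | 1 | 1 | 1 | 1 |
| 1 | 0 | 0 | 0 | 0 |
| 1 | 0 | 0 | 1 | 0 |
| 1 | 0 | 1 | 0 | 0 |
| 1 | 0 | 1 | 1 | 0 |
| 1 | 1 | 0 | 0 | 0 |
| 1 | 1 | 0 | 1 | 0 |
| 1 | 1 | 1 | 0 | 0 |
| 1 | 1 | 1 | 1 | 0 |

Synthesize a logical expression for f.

f is 1 on exactly one input, (0,1,1,1), whose minterm is ¬A·B·C·D. So f is just that conjunction.

f(A, B, C, D) = ((¬A ∧ B) ∧ C) ∧ D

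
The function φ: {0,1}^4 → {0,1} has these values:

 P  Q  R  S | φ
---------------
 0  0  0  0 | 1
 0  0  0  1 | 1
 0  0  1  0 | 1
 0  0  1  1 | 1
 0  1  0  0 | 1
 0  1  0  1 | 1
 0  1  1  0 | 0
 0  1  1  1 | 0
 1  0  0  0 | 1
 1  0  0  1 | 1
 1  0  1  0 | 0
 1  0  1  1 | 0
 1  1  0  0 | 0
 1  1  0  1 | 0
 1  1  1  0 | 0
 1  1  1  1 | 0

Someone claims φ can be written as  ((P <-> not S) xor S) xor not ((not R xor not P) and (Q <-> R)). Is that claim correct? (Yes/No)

Evaluate ((P <-> not S) xor S) xor not ((not R xor not P) and (Q <-> R)) on each row and compare to φ:
  P=0, Q=0, R=0, S=0: formula gives 1, φ = 1 ✓
  P=0, Q=0, R=0, S=1: formula gives 1, φ = 1 ✓
  P=0, Q=0, R=1, S=0: formula gives 1, φ = 1 ✓
  P=0, Q=0, R=1, S=1: formula gives 1, φ = 1 ✓
  …and likewise for the remaining 12 rows.
No disagreement on any input; they are logically equivalent.

Yes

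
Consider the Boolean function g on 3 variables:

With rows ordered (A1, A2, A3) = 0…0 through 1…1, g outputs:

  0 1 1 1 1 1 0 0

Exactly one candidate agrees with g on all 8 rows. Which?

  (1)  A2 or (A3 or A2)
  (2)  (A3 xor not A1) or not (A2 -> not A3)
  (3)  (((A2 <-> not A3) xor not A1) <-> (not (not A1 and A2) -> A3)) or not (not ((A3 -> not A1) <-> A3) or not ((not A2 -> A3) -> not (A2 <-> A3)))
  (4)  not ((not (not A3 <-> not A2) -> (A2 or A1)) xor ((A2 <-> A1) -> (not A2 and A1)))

4

(1): at (1,0,0) it gives 0, but g = 1 — eliminated.
(2): at (0,0,0) it gives 1, but g = 0 — eliminated.
(3): at (0,1,0) it gives 0, but g = 1 — eliminated.
(4) is the remaining candidate, and it agrees with g on all 8 inputs.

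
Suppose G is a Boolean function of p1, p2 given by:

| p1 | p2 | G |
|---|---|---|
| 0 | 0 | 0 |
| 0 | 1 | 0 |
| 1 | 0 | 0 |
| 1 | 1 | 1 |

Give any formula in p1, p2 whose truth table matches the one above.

G(p1, p2) = p1 and p2

The output is 1 only when every input is 1 — the AND of all inputs.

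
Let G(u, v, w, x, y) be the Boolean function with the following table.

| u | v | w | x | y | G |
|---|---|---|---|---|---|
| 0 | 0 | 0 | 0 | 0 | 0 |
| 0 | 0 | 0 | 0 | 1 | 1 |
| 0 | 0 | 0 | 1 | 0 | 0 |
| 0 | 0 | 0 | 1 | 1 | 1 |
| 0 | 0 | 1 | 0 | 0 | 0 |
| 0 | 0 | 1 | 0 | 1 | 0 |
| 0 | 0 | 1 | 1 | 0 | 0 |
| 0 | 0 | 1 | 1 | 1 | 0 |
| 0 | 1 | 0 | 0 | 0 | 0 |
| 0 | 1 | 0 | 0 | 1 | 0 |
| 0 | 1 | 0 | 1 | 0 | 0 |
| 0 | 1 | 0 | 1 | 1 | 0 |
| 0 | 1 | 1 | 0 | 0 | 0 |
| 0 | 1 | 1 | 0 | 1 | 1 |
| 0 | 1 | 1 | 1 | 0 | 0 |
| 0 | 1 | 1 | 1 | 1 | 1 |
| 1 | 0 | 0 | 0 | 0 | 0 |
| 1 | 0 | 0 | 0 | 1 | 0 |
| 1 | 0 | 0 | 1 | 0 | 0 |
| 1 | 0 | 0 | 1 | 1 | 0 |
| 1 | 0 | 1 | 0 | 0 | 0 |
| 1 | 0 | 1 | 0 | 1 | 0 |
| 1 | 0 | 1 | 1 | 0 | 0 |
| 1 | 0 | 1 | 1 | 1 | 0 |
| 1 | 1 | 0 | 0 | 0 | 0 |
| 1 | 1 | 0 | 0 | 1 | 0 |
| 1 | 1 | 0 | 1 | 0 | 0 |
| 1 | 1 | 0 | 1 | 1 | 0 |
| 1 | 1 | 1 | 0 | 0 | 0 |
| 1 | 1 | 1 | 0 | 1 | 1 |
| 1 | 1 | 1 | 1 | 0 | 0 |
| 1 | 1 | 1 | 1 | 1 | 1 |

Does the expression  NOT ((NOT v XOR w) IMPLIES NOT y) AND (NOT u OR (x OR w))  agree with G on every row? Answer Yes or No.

Test each input against both G and the formula:
  u=0, v=0, w=0, x=0, y=0: formula gives 0, G = 0 ✓
  u=0, v=0, w=0, x=0, y=1: formula gives 1, G = 1 ✓
  u=0, v=0, w=0, x=1, y=0: formula gives 0, G = 0 ✓
  u=0, v=0, w=0, x=1, y=1: formula gives 1, G = 1 ✓
  …
  u=1, v=0, w=0, x=1, y=1: formula gives 1, but G = 0 ✗
A single disagreement suffices: at (1,0,0,1,1) they differ, so the formula does not compute G.

No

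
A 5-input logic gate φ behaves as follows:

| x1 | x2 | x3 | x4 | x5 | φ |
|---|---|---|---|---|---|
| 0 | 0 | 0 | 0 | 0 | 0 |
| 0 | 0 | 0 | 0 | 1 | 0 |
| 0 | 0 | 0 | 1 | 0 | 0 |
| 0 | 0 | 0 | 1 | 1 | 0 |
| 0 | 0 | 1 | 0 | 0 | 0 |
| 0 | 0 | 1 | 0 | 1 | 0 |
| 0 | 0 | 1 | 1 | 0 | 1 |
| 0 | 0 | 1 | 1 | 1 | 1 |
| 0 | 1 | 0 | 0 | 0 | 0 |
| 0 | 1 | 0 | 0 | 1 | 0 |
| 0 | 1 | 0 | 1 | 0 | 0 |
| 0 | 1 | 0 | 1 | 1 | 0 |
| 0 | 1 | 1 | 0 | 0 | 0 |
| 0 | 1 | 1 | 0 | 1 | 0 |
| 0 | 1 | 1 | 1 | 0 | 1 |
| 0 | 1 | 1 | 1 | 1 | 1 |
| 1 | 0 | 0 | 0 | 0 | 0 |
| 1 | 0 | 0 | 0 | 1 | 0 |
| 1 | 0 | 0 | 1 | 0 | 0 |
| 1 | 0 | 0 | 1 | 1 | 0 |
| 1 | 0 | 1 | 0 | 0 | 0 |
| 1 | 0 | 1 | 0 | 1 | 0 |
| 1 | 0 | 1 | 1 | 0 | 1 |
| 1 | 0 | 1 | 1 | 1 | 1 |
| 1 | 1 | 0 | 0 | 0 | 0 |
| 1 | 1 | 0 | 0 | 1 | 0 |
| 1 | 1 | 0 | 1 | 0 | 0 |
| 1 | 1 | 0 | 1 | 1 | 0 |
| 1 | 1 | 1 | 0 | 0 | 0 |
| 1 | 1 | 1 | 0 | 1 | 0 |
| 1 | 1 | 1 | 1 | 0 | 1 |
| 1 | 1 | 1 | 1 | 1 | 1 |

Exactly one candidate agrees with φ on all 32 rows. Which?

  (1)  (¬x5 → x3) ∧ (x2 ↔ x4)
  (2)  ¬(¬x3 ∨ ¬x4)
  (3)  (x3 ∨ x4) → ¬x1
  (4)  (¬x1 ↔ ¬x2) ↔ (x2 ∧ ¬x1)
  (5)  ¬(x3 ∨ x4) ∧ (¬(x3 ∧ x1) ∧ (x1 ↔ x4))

(1) fails at (0,0,0,0,1): the formula yields 1, φ is 0.
(3) fails at (0,0,0,0,0): the formula yields 1, φ is 0.
(4) fails at (0,0,1,1,0): the formula yields 0, φ is 1.
(5) fails at (0,0,0,0,0): the formula yields 1, φ is 0.
That leaves (2). Evaluating it on every row reproduces the table of φ exactly.

2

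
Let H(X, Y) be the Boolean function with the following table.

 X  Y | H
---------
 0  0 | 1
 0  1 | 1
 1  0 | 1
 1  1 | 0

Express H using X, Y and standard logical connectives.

H(X, Y) = NOT (X AND Y)

Only row (1,1) gives 0. So H is 1 everywhere except there — the complement of the minterm X·Y.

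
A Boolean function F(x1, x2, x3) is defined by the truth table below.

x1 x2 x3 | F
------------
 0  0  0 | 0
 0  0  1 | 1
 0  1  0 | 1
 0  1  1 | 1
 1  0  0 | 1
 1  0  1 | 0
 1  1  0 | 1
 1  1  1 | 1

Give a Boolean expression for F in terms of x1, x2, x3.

There are just 2 zero rows: (0,0,0), (1,0,1). Their minterms are ¬x1·¬x2·¬x3, x1·¬x2·x3; the OR of those covers precisely the 0-outputs, and negating it yields F.

F(x1, x2, x3) = ¬(((¬x1 ∧ ¬x2) ∧ ¬x3) ∨ ((x1 ∧ ¬x2) ∧ x3))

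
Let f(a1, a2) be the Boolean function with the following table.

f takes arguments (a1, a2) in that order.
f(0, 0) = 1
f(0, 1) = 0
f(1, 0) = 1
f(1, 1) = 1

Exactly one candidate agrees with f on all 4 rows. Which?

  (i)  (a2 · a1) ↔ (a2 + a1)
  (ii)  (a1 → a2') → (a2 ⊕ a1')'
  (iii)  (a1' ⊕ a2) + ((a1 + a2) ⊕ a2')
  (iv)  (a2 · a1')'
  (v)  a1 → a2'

iv

(i): at (1,0) it gives 0, but f = 1 — eliminated.
(ii): at (0,0) it gives 0, but f = 1 — eliminated.
(iii): at (0,1) it gives 1, but f = 0 — eliminated.
(v): at (0,1) it gives 1, but f = 0 — eliminated.
That leaves (iv). Evaluating it on every row reproduces the table of f exactly.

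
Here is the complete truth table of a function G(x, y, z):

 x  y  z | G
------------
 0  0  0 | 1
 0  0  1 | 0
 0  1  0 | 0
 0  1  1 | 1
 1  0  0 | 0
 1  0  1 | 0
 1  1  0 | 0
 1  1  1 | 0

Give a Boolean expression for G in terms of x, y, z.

The 1-rows are (0,0,0), (0,1,1). Each contributes one minterm — ¬x·¬y·¬z; ¬x·y·z — and their disjunction is a sum-of-products form of G.

G(x, y, z) = ((NOT x AND NOT y) AND NOT z) OR ((NOT x AND y) AND z)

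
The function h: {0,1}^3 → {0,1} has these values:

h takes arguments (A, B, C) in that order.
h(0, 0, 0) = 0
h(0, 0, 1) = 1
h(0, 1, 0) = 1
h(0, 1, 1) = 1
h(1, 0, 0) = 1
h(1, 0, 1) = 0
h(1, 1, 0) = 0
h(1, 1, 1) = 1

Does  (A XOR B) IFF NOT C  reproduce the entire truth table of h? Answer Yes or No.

No

Evaluate (A XOR B) IFF NOT C on each row and compare to h:
  A=0, B=0, C=0: formula gives 0, h = 0 ✓
  A=0, B=0, C=1: formula gives 1, h = 1 ✓
  A=0, B=1, C=0: formula gives 1, h = 1 ✓
  A=0, B=1, C=1: formula gives 0, but h = 1 ✗
A single disagreement suffices: at (0,1,1) they differ, so the formula does not compute h.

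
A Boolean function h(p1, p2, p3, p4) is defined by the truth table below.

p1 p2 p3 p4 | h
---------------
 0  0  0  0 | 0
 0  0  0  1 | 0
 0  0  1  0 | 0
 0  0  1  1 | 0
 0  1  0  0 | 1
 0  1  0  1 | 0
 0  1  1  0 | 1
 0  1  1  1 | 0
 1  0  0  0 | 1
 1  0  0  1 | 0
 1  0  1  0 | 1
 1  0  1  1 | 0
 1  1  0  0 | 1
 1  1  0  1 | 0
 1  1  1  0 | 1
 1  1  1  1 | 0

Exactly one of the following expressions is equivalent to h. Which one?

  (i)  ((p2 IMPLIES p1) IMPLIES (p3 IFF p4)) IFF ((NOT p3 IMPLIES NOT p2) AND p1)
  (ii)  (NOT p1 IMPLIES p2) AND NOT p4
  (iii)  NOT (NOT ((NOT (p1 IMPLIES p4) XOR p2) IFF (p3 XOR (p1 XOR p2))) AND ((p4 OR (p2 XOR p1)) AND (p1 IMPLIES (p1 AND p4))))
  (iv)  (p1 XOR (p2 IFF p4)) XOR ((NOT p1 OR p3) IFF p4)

ii

(i): at (0,0,0,1) it gives 1, but h = 0 — eliminated.
(iii): at (0,0,0,0) it gives 1, but h = 0 — eliminated.
(iv): at (0,0,0,0) it gives 1, but h = 0 — eliminated.
That leaves (ii). Evaluating it on every row reproduces the table of h exactly.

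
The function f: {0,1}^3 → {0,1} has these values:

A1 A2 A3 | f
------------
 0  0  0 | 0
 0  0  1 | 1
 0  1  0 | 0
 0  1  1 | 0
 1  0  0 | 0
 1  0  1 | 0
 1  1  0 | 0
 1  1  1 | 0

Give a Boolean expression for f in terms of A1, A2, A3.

f(A1, A2, A3) = (A1' · A2') · A3

f is 1 on exactly one input, (0,0,1), whose minterm is ¬A1·¬A2·A3. So f is just that conjunction.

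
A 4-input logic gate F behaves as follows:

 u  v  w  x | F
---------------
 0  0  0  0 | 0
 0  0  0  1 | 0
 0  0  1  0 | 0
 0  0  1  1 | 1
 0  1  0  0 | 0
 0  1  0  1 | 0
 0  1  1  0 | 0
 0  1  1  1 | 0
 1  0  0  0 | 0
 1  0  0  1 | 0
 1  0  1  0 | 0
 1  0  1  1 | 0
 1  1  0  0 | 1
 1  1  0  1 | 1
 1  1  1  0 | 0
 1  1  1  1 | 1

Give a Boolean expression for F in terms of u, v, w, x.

The 1-rows are (0,0,1,1), (1,1,0,0), (1,1,0,1), (1,1,1,1). Each contributes one minterm — ¬u·¬v·w·x; u·v·¬w·¬x; u·v·¬w·x; u·v·w·x — and their disjunction is a sum-of-products form of F.

F(u, v, w, x) = (((((not u and not v) and w) and x) or (((u and v) and not w) and not x)) or (((u and v) and not w) and x)) or (((u and v) and w) and x)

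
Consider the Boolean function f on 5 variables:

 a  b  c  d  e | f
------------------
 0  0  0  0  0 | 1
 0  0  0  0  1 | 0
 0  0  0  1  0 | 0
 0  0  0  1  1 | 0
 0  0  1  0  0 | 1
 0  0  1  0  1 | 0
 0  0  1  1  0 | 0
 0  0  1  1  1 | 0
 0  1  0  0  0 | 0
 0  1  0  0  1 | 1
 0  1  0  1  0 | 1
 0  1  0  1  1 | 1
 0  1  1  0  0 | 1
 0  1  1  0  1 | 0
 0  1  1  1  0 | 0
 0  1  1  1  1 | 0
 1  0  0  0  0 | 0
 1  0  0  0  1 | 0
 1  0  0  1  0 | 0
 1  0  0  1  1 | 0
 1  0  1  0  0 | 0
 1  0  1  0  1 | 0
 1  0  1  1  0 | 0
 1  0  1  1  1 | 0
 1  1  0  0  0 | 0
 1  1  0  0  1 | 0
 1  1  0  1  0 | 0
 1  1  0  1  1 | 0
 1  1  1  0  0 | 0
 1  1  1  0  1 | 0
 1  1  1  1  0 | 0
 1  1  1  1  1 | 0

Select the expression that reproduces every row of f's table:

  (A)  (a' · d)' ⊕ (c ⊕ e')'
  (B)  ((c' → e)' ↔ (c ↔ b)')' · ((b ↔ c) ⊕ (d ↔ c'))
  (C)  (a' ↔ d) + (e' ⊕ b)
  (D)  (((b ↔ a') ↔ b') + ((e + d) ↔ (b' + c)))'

(A) disagrees with f on (0,0,0,1,1) (formula → 1, table → 0); rule it out.
(B) disagrees with f on (0,0,1,0,1) (formula → 1, table → 0); rule it out.
(C) disagrees with f on (0,0,0,1,0) (formula → 1, table → 0); rule it out.
That leaves (D). Evaluating it on every row reproduces the table of f exactly.

D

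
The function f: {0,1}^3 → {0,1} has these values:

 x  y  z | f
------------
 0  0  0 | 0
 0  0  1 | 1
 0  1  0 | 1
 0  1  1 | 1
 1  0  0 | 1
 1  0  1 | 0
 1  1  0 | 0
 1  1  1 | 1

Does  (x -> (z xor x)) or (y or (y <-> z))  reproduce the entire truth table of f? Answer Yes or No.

Test each input against both f and the formula:
  x=0, y=0, z=0: formula gives 1, but f = 0 ✗
Row (0,0,0) is a counterexample, so the formula is not equivalent to f.

No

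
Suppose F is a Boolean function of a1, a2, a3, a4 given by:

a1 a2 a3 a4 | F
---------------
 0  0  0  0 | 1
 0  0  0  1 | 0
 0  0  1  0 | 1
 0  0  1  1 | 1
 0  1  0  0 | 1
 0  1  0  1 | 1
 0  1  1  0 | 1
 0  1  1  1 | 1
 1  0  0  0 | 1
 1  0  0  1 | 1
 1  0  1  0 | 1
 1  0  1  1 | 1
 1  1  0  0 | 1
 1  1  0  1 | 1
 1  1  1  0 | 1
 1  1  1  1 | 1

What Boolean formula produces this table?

F(a1, a2, a3, a4) = not (((not a1 and not a2) and not a3) and a4)

F is 0 on exactly one input, (0,0,0,1), whose minterm is ¬a1·¬a2·¬a3·a4. So F is the negation of that single conjunction.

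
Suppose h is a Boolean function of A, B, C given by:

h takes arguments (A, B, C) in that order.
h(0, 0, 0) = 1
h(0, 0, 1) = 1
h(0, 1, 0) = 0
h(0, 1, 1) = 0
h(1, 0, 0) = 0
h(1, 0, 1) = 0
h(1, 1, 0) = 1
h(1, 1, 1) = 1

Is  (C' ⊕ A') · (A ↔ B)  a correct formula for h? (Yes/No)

No

Evaluate (C' ⊕ A') · (A ↔ B) on each row and compare to h:
  A=0, B=0, C=0: formula gives 0, but h = 1 ✗
A single disagreement suffices: at (0,0,0) they differ, so the formula does not compute h.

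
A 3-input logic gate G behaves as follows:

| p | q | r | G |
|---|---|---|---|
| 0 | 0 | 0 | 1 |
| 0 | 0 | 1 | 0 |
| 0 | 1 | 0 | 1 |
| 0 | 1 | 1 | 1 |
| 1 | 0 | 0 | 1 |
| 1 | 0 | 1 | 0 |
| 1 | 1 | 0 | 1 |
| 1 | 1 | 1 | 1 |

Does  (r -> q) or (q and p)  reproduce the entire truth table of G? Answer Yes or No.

Yes

Check the formula against G row by row:
  p=0, q=0, r=0: formula gives 1, G = 1 ✓
  p=0, q=0, r=1: formula gives 0, G = 0 ✓
  p=0, q=1, r=0: formula gives 1, G = 1 ✓
  p=0, q=1, r=1: formula gives 1, G = 1 ✓
  p=1, q=0, r=0: formula gives 1, G = 1 ✓
  … (the remaining 3 rows also agree.)
No disagreement on any input; they are logically equivalent.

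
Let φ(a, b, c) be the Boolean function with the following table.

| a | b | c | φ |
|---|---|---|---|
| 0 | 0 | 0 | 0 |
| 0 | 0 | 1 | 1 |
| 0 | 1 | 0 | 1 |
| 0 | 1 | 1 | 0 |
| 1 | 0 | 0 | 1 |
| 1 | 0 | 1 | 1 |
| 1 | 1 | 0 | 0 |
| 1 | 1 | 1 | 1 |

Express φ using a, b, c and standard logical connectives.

φ(a, b, c) = not ((((not a and not b) and not c) or ((not a and b) and c)) or ((a and b) and not c))

The 0-rows are (0,0,0), (0,1,1), (1,1,0). Take each as a conjunction (¬a·¬b·¬c, ¬a·b·c, a·b·¬c), form their disjunction, and complement — that gives a formula that is 1 everywhere φ is.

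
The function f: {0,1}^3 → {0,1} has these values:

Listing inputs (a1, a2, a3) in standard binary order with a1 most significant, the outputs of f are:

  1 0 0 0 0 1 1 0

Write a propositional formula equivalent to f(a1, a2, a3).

f(a1, a2, a3) = (((¬a1 ∧ ¬a2) ∧ ¬a3) ∨ ((a1 ∧ ¬a2) ∧ a3)) ∨ ((a1 ∧ a2) ∧ ¬a3)

The 1-rows are (0,0,0), (1,0,1), (1,1,0). Each contributes one minterm — ¬a1·¬a2·¬a3; a1·¬a2·a3; a1·a2·¬a3 — and their disjunction is a sum-of-products form of f.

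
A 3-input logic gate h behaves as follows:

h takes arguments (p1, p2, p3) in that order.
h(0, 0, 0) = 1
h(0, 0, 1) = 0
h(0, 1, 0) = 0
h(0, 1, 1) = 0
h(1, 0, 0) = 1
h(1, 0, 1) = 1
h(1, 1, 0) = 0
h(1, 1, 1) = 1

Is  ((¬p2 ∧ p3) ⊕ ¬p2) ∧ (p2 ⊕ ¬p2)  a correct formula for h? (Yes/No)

Test each input against both h and the formula:
  p1=0, p2=0, p3=0: formula gives 1, h = 1 ✓
  p1=0, p2=0, p3=1: formula gives 0, h = 0 ✓
  p1=0, p2=1, p3=0: formula gives 0, h = 0 ✓
  p1=0, p2=1, p3=1: formula gives 0, h = 0 ✓
  p1=1, p2=0, p3=0: formula gives 1, h = 1 ✓
  p1=1, p2=0, p3=1: formula gives 0, but h = 1 ✗
Since they disagree at (1,0,1), the expression is not a correct formula for h.

No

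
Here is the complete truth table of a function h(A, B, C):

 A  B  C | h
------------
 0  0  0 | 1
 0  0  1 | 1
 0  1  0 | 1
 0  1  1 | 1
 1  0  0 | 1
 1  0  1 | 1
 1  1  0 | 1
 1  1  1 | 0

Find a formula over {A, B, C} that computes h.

The output is 0 only when every input is 1 — NAND of all inputs.

h(A, B, C) = ((A · B) · C)'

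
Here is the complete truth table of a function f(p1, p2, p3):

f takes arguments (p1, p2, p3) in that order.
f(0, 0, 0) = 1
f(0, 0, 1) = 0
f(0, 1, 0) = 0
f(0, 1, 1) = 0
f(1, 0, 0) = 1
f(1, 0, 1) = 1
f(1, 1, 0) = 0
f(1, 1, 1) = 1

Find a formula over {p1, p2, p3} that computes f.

Collect the rows where f=1 — (0,0,0), (1,0,0), (1,0,1), (1,1,1) — and write one minterm per row: ¬p1·¬p2·¬p3, p1·¬p2·¬p3, p1·¬p2·p3, p1·p2·p3. Their union (logical OR) reproduces the table exactly.

f(p1, p2, p3) = ((((not p1 and not p2) and not p3) or ((p1 and not p2) and not p3)) or ((p1 and not p2) and p3)) or ((p1 and p2) and p3)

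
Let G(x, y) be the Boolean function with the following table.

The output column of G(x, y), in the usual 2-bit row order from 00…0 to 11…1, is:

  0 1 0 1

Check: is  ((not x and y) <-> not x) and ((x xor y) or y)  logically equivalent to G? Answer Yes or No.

No

Evaluate ((not x and y) <-> not x) and ((x xor y) or y) on each row and compare to G:
  x=0, y=0: formula gives 0, G = 0 ✓
  x=0, y=1: formula gives 1, G = 1 ✓
  x=1, y=0: formula gives 1, but G = 0 ✗
A single disagreement suffices: at (1,0) they differ, so the formula does not compute G.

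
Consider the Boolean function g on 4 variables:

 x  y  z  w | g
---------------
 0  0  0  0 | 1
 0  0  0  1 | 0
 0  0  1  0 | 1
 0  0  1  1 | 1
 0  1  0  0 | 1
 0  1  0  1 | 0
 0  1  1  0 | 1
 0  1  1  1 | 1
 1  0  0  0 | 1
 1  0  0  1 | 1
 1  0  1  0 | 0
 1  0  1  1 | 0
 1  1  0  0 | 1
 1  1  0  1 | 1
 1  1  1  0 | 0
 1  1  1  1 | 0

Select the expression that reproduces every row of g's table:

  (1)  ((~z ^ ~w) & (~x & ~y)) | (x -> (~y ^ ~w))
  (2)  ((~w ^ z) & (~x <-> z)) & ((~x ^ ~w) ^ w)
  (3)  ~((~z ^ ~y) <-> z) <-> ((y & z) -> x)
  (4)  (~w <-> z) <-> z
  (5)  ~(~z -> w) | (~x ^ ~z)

5

(1) fails at (0,0,0,1): the formula yields 1, g is 0.
(2) fails at (0,0,0,0): the formula yields 0, g is 1.
(3) fails at (0,0,0,0): the formula yields 0, g is 1.
(4) fails at (0,0,1,1): the formula yields 0, g is 1.
(5) is the remaining candidate, and it agrees with g on all 16 inputs.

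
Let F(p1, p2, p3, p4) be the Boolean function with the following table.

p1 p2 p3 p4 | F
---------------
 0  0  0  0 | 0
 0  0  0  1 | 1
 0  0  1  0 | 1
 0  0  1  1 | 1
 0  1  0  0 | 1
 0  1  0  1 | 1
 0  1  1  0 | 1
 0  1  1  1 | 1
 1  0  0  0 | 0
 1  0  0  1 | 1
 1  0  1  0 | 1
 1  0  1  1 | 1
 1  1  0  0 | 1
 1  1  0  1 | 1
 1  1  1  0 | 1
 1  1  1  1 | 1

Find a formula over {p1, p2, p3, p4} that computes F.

F is 0 on only 2 rows — (0,0,0,0), (1,0,0,0). Writing each as a minterm (¬p1·¬p2·¬p3·¬p4, p1·¬p2·¬p3·¬p4) and OR-ing them characterizes exactly where F=0, so F is the negation of that disjunction.

F(p1, p2, p3, p4) = NOT ((((NOT p1 AND NOT p2) AND NOT p3) AND NOT p4) OR (((p1 AND NOT p2) AND NOT p3) AND NOT p4))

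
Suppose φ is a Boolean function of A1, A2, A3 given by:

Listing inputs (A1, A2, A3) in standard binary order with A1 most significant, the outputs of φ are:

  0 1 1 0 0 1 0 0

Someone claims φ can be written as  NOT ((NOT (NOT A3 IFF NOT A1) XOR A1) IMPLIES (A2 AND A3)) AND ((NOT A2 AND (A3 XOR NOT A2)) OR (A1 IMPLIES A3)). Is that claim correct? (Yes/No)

No

Check the formula against φ row by row:
  A1=0, A2=0, A3=0: formula gives 0, φ = 0 ✓
  A1=0, A2=0, A3=1: formula gives 1, φ = 1 ✓
  A1=0, A2=1, A3=0: formula gives 0, but φ = 1 ✗
Row (0,1,0) is a counterexample, so the formula is not equivalent to φ.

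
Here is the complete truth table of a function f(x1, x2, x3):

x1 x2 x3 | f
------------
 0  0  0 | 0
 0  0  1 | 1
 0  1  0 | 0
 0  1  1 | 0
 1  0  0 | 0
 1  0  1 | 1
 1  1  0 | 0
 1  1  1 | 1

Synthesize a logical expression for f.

f(x1, x2, x3) = (((¬x1 ∧ ¬x2) ∧ x3) ∨ ((x1 ∧ ¬x2) ∧ x3)) ∨ ((x1 ∧ x2) ∧ x3)

f=1 on 3 inputs: (0,0,1), (1,0,1), (1,1,1). Reading each as a conjunction of literals (¬x1·¬x2·x3, x1·¬x2·x3, x1·x2·x3) and taking the OR gives the canonical DNF.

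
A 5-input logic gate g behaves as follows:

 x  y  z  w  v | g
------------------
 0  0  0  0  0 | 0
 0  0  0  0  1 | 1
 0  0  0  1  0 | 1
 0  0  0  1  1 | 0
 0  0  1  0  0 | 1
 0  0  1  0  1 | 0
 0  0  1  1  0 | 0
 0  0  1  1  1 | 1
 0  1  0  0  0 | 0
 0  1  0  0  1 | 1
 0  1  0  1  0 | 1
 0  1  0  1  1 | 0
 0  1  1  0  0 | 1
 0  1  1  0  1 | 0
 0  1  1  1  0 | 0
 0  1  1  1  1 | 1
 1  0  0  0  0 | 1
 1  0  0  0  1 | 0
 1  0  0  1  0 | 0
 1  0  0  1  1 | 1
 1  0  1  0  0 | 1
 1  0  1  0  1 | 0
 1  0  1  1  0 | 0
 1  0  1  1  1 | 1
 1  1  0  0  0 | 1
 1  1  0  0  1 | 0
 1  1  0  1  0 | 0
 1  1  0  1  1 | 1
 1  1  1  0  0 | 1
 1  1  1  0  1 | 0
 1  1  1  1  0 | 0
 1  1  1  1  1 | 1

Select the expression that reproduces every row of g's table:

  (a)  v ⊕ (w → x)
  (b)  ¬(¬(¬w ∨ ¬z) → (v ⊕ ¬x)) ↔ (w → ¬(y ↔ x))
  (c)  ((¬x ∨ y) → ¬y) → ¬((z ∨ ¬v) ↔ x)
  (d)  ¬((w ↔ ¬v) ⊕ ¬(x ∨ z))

d

(a) disagrees with g on (0,0,0,0,0) (formula → 1, table → 0); rule it out.
(b) disagrees with g on (0,0,0,0,1) (formula → 0, table → 1); rule it out.
(c) disagrees with g on (0,0,0,0,0) (formula → 1, table → 0); rule it out.
(d) is the remaining candidate, and it agrees with g on all 32 inputs.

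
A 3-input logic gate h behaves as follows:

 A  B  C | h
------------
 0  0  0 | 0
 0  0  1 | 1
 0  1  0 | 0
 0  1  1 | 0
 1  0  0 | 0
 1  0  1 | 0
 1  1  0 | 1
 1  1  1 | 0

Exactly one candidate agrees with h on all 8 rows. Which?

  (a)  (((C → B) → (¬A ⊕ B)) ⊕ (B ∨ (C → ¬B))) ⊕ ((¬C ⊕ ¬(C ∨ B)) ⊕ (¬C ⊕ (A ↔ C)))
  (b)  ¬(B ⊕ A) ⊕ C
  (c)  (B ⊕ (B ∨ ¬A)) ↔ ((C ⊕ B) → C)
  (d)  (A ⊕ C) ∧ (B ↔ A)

d

(a) fails at (0,0,1): the formula yields 0, h is 1.
(b) fails at (0,0,0): the formula yields 1, h is 0.
(c) fails at (0,0,0): the formula yields 1, h is 0.
Only (d) survives; checking it on all 8 rows confirms it matches h.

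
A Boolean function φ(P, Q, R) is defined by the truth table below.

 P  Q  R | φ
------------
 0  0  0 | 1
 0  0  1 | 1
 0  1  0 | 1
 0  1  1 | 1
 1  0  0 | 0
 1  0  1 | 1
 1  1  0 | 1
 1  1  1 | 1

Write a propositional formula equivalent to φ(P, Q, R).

φ(P, Q, R) = not ((P and not Q) and not R)

Only row (1,0,0) gives 0. So φ is 1 everywhere except there — the complement of the minterm P·¬Q·¬R.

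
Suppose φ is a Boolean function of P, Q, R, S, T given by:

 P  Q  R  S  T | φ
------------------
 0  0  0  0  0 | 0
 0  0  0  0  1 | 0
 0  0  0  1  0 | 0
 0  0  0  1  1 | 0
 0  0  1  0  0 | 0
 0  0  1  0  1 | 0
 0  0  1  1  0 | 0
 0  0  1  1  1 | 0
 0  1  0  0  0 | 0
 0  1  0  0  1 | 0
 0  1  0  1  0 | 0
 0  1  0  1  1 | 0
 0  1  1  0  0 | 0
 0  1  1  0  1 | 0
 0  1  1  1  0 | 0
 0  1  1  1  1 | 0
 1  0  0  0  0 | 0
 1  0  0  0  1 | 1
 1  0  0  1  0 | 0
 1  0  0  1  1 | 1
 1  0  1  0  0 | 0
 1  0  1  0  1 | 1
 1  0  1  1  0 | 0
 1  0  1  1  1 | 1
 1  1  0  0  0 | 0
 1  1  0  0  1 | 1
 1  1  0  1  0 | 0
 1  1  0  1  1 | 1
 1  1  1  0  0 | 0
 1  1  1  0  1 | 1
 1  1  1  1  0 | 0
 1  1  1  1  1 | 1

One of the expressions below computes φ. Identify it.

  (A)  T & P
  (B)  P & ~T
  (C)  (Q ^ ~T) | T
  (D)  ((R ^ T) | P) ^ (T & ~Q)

A

(B) fails at (1,0,0,0,0): the formula yields 1, φ is 0.
(C) fails at (0,0,0,0,0): the formula yields 1, φ is 0.
(D) fails at (0,0,1,0,0): the formula yields 1, φ is 0.
Only (A) survives; checking it on all 32 rows confirms it matches φ.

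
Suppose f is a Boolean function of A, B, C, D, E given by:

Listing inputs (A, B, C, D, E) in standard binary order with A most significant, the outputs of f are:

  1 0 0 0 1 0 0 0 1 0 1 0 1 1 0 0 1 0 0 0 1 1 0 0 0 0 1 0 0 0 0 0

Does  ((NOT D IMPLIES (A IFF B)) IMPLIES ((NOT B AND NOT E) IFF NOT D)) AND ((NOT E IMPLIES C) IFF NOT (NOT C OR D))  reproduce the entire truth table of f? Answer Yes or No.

Evaluate ((NOT D IMPLIES (A IFF B)) IMPLIES ((NOT B AND NOT E) IFF NOT D)) AND ((NOT E IMPLIES C) IFF NOT (NOT C OR D)) on each row and compare to f:
  A=0, B=0, C=0, D=0, E=0: formula gives 1, f = 1 ✓
  A=0, B=0, C=0, D=0, E=1: formula gives 0, f = 0 ✓
  A=0, B=0, C=0, D=1, E=0: formula gives 0, f = 0 ✓
  A=0, B=0, C=0, D=1, E=1: formula gives 0, f = 0 ✓
  …and likewise for the remaining 28 rows.
No disagreement on any input; they are logically equivalent.

Yes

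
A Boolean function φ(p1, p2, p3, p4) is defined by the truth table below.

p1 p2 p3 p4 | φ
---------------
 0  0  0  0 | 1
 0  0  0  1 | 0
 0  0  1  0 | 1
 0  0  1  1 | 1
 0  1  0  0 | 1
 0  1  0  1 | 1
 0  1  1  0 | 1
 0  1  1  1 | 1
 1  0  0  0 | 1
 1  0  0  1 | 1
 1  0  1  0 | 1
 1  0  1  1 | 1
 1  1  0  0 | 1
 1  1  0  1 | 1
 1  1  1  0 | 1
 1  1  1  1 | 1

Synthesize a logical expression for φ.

φ(p1, p2, p3, p4) = ¬(((¬p1 ∧ ¬p2) ∧ ¬p3) ∧ p4)

Only row (0,0,0,1) gives 0. So φ is 1 everywhere except there — the complement of the minterm ¬p1·¬p2·¬p3·p4.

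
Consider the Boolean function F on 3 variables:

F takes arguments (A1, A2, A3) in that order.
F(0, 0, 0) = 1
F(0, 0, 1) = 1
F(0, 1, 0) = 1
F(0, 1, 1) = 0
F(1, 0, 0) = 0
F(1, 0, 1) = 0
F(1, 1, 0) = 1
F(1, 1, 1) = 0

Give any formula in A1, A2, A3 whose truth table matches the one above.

F(A1, A2, A3) = ((((~A1 & ~A2) & ~A3) | ((~A1 & ~A2) & A3)) | ((~A1 & A2) & ~A3)) | ((A1 & A2) & ~A3)

F=1 on 4 inputs: (0,0,0), (0,0,1), (0,1,0), (1,1,0). Reading each as a conjunction of literals (¬A1·¬A2·¬A3, ¬A1·¬A2·A3, ¬A1·A2·¬A3, A1·A2·¬A3) and taking the OR gives the canonical DNF.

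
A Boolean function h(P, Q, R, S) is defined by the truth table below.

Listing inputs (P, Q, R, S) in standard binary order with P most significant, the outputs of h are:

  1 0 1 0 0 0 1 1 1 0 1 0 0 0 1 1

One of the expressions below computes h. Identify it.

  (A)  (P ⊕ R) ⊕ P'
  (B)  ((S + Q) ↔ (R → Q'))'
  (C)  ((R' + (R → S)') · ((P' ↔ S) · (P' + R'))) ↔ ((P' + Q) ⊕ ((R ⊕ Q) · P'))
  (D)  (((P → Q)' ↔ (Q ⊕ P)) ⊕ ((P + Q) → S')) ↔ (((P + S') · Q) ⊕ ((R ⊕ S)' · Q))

(A): at (0,0,0,1) it gives 1, but h = 0 — eliminated.
(C): at (0,0,0,0) it gives 0, but h = 1 — eliminated.
(D): at (0,0,0,1) it gives 1, but h = 0 — eliminated.
That leaves (B). Evaluating it on every row reproduces the table of h exactly.

B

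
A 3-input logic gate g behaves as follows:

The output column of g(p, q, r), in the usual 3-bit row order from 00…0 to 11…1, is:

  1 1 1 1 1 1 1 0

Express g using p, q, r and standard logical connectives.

g(p, q, r) = NOT ((p AND q) AND r)

The output is 0 only when every input is 1 — NAND of all inputs.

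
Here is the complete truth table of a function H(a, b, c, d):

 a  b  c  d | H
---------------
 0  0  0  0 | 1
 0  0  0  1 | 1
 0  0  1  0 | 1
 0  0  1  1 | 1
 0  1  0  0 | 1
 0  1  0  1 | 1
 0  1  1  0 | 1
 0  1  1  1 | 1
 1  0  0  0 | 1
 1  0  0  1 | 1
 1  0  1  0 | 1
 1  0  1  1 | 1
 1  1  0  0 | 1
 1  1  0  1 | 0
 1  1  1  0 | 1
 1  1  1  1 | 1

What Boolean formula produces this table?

Only row (1,1,0,1) gives 0. So H is 1 everywhere except there — the complement of the minterm a·b·¬c·d.

H(a, b, c, d) = (((a · b) · c') · d)'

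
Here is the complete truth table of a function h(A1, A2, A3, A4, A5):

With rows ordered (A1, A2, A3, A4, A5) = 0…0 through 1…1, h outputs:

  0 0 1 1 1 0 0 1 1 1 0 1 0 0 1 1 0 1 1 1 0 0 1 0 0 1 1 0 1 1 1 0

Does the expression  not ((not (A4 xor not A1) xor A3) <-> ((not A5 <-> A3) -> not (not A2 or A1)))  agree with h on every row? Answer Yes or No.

No

Evaluate not ((not (A4 xor not A1) xor A3) <-> ((not A5 <-> A3) -> not (not A2 or A1))) on each row and compare to h:
  A1=0, A2=0, A3=0, A4=0, A5=0: formula gives 1, but h = 0 ✗
Since they disagree at (0,0,0,0,0), the expression is not a correct formula for h.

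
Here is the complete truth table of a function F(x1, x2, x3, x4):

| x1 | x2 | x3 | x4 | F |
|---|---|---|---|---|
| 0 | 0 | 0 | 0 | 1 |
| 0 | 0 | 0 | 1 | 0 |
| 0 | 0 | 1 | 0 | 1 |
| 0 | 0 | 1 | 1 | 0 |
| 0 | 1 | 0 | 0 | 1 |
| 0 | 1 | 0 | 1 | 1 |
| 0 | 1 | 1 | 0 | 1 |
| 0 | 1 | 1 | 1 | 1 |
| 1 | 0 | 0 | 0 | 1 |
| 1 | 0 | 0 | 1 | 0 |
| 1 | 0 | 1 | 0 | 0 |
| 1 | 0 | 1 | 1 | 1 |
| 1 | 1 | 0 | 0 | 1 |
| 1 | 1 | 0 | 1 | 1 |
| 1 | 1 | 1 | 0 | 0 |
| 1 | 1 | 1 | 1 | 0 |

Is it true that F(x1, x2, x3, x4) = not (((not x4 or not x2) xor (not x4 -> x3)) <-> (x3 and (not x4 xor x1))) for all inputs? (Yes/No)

Yes

Evaluate not (((not x4 or not x2) xor (not x4 -> x3)) <-> (x3 and (not x4 xor x1))) on each row and compare to F:
  x1=0, x2=0, x3=0, x4=0: formula gives 1, F = 1 ✓
  x1=0, x2=0, x3=0, x4=1: formula gives 0, F = 0 ✓
  x1=0, x2=0, x3=1, x4=0: formula gives 1, F = 1 ✓
  x1=0, x2=0, x3=1, x4=1: formula gives 0, F = 0 ✓
  …and likewise for the remaining 12 rows.
All 16 rows match — the expression computes F exactly.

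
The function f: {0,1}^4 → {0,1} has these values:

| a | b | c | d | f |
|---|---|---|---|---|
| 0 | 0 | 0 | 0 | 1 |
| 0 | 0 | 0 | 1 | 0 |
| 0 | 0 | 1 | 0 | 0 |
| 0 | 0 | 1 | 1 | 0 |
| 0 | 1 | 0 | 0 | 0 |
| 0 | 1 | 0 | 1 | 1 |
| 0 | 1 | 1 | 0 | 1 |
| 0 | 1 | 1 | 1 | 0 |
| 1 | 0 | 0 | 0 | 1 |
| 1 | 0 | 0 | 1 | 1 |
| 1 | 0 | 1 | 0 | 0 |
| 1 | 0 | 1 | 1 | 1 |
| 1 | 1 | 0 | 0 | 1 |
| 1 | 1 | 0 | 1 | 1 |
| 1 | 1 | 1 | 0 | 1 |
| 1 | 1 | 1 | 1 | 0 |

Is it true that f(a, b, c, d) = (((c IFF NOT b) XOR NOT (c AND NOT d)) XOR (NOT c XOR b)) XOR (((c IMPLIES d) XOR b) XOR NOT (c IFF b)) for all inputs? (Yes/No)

No

Check the formula against f row by row:
  a=0, b=0, c=0, d=0: formula gives 1, f = 1 ✓
  a=0, b=0, c=0, d=1: formula gives 1, but f = 0 ✗
A single disagreement suffices: at (0,0,0,1) they differ, so the formula does not compute f.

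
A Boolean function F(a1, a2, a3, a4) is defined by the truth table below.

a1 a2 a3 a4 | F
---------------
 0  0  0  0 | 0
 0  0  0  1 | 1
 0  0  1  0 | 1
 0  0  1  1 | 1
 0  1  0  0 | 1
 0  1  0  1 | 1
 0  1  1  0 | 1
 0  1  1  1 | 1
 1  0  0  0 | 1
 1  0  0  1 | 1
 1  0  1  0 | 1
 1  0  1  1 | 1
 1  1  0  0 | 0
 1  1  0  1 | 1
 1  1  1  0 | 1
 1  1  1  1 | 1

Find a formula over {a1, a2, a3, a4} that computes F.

There are just 2 zero rows: (0,0,0,0), (1,1,0,0). Their minterms are ¬a1·¬a2·¬a3·¬a4, a1·a2·¬a3·¬a4; the OR of those covers precisely the 0-outputs, and negating it yields F.

F(a1, a2, a3, a4) = ¬((((¬a1 ∧ ¬a2) ∧ ¬a3) ∧ ¬a4) ∨ (((a1 ∧ a2) ∧ ¬a3) ∧ ¬a4))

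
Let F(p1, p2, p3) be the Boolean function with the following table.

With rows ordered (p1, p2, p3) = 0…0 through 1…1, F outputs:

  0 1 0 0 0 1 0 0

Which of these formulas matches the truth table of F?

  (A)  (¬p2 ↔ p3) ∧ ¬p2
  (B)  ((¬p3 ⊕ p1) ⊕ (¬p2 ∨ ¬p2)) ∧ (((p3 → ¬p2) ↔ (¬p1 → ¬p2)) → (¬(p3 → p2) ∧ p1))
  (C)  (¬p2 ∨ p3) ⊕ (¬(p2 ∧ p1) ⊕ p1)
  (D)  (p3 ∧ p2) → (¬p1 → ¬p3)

A

(B) disagrees with F on (0,0,1) (formula → 0, table → 1); rule it out.
(C) disagrees with F on (0,0,1) (formula → 0, table → 1); rule it out.
(D) disagrees with F on (0,0,0) (formula → 1, table → 0); rule it out.
Only (A) survives; checking it on all 8 rows confirms it matches F.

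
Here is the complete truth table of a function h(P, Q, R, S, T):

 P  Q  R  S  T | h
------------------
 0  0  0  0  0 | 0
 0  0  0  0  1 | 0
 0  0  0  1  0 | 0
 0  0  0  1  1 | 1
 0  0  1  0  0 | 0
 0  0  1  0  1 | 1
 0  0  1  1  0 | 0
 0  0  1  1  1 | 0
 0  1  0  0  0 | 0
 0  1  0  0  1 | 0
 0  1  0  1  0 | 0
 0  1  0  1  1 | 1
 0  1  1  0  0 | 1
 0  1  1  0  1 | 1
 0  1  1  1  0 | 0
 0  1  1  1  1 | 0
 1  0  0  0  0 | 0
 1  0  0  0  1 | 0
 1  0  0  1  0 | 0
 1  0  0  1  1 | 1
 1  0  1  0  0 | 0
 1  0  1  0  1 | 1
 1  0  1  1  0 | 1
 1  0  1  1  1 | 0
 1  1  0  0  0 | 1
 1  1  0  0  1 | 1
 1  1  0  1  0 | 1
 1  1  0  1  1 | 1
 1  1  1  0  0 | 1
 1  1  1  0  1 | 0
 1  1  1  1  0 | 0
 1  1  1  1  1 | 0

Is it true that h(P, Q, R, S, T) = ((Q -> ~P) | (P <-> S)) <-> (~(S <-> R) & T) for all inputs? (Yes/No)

No

Test each input against both h and the formula:
  P=0, Q=0, R=0, S=0, T=0: formula gives 0, h = 0 ✓
  P=0, Q=0, R=0, S=0, T=1: formula gives 0, h = 0 ✓
  P=0, Q=0, R=0, S=1, T=0: formula gives 0, h = 0 ✓
  P=0, Q=0, R=0, S=1, T=1: formula gives 1, h = 1 ✓
  …
  P=0, Q=1, R=1, S=0, T=0: formula gives 0, but h = 1 ✗
Since they disagree at (0,1,1,0,0), the expression is not a correct formula for h.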